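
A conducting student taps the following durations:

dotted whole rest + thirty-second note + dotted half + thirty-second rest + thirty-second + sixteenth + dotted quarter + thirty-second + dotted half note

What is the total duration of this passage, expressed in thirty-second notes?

Each duration in thirty-second notes: dotted whole rest = 48; thirty-second note = 1; dotted half = 24; thirty-second rest = 1; thirty-second = 1; sixteenth = 2; dotted quarter = 12; thirty-second = 1; dotted half note = 24.
Adding: 48 + 1 + 24 + 1 + 1 + 2 + 12 + 1 + 24 = 114 thirty-second notes.

114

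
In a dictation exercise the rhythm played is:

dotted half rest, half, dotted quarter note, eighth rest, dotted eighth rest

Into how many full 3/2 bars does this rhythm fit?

1

One bar of 3/2 = 24 sixteenth notes.
In sixteenth notes: dotted half rest = 12; half = 8; dotted quarter note = 6; eighth rest = 2; dotted eighth rest = 3.
Total: 12 + 8 + 6 + 2 + 3 = 31.
31 ÷ 24 = 1 complete bar with 7 left over.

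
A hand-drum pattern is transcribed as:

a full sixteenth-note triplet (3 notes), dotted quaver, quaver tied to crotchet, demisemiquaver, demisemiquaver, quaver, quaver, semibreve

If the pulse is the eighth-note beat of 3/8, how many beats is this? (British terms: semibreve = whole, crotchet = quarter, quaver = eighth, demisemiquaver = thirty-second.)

16

One eighth-note beat = 4 thirty-second notes.
Convert each value to thirty-second notes: a full sixteenth-note triplet (3 notes) (three triplet sixteenths span one eighth) = 4; dotted quaver = 6; quaver tied to crotchet (quaver + crotchet) = 12; demisemiquaver = 1; demisemiquaver = 1; quaver = 4; quaver = 4; semibreve = 32.
Altogether 4 + 6 + 12 + 1 + 1 + 4 + 4 + 32 = 64.
64 ÷ 4 = 16 beats.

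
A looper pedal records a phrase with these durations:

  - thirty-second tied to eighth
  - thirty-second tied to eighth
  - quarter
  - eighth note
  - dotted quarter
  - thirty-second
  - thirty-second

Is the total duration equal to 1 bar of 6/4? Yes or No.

One bar of 6/4 = 48 thirty-second notes.
In thirty-second notes: thirty-second tied to eighth (thirty-second + eighth) = 5; thirty-second tied to eighth (thirty-second + eighth) = 5; quarter = 8; eighth note = 4; dotted quarter = 12; thirty-second = 1; thirty-second = 1.
Total: 5 + 5 + 8 + 4 + 12 + 1 + 1 = 36.
36 falls short of 48, so the answer is No.

No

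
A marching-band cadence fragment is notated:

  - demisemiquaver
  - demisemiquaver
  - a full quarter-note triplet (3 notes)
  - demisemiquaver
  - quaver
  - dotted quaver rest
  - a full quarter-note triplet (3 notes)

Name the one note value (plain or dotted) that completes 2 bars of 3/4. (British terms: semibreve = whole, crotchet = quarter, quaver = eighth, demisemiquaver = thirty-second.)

dotted sixteenth note

2 bars of 3/4 = 48 thirty-second notes.
Convert each value to thirty-second notes: demisemiquaver = 1; demisemiquaver = 1; a full quarter-note triplet (3 notes) (three triplet quarters span one half) = 16; demisemiquaver = 1; quaver = 4; dotted quaver rest = 6; a full quarter-note triplet (3 notes) (three triplet quarters span one half) = 16.
Sum: 1 + 1 + 16 + 1 + 4 + 6 + 16 = 45.
Remaining: 48 − 45 = 3 thirty-second notes, which is a dotted sixteenth note.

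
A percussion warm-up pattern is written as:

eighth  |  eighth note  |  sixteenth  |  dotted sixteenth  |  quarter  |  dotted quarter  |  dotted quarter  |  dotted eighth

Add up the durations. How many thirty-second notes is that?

Working in thirty-second notes: eighth = 4; eighth note = 4; sixteenth = 2; dotted sixteenth = 3; quarter = 8; dotted quarter = 12; dotted quarter = 12; dotted eighth = 6.
Altogether 4 + 4 + 2 + 3 + 8 + 12 + 12 + 6 = 51 thirty-second notes.

51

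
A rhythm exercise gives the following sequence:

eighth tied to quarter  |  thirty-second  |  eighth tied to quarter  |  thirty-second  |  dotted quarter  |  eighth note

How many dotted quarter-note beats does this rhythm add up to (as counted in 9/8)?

One dotted quarter-note beat = 12 thirty-second notes.
Working in thirty-second notes: eighth tied to quarter (eighth + quarter) = 12; thirty-second = 1; eighth tied to quarter (eighth + quarter) = 12; thirty-second = 1; dotted quarter = 12; eighth note = 4.
Altogether 12 + 1 + 12 + 1 + 12 + 4 = 42.
42 ÷ 12 = 3.5 beats.

3.5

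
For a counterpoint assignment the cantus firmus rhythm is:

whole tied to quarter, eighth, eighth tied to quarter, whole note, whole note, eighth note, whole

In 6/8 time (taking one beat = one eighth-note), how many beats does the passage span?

39

One eighth-note beat = 2 sixteenth notes.
Each duration in sixteenth notes: whole tied to quarter (whole + quarter) = 20; eighth = 2; eighth tied to quarter (eighth + quarter) = 6; whole note = 16; whole note = 16; eighth note = 2; whole = 16.
Adding: 20 + 2 + 6 + 16 + 16 + 2 + 16 = 78.
78 ÷ 2 = 39 beats.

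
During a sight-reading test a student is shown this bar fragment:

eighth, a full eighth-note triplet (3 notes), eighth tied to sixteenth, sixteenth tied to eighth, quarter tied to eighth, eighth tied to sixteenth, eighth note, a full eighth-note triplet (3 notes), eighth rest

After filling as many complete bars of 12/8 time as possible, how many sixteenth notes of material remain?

5

One bar of 12/8 = 24 sixteenth notes.
Working in sixteenth notes: eighth = 2; a full eighth-note triplet (3 notes) (three triplet eighths span one quarter) = 4; eighth tied to sixteenth (eighth + sixteenth) = 3; sixteenth tied to eighth (sixteenth + eighth) = 3; quarter tied to eighth (quarter + eighth) = 6; eighth tied to sixteenth (eighth + sixteenth) = 3; eighth note = 2; a full eighth-note triplet (3 notes) (three triplet eighths span one quarter) = 4; eighth rest = 2.
Altogether 2 + 4 + 3 + 3 + 6 + 3 + 2 + 4 + 2 = 29.
29 ÷ 24 = 1 complete bar with 5 sixteenth notes remaining.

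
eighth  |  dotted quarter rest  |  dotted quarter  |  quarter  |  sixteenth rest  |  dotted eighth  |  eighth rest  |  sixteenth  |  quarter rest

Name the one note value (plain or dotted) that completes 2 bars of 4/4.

dotted eighth note

2 bars of 4/4 = 32 sixteenth notes.
In sixteenth notes: eighth = 2; dotted quarter rest = 6; dotted quarter = 6; quarter = 4; sixteenth rest = 1; dotted eighth = 3; eighth rest = 2; sixteenth = 1; quarter rest = 4.
Total: 2 + 6 + 6 + 4 + 1 + 3 + 2 + 1 + 4 = 29.
Remaining: 32 − 29 = 3 sixteenth notes, which is a dotted eighth note.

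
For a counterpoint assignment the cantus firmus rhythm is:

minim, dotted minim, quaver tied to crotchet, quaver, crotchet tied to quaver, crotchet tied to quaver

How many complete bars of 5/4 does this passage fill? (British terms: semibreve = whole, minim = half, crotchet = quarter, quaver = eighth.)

2

One bar of 5/4 = 10 eighth notes.
Express everything in eighth notes: minim = 4; dotted minim = 6; quaver tied to crotchet (quaver + crotchet) = 3; quaver = 1; crotchet tied to quaver (crotchet + quaver) = 3; crotchet tied to quaver (crotchet + quaver) = 3.
Sum: 4 + 6 + 3 + 1 + 3 + 3 = 20.
20 ÷ 10 = 2 complete bars with 0 left over.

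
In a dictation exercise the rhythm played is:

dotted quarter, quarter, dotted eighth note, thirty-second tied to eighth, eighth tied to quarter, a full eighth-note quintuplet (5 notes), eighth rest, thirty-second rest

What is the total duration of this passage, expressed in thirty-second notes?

Working in thirty-second notes: dotted quarter = 12; quarter = 8; dotted eighth note = 6; thirty-second tied to eighth (thirty-second + eighth) = 5; eighth tied to quarter (eighth + quarter) = 12; a full eighth-note quintuplet (5 notes) (five quintuplet eighths span one half) = 16; eighth rest = 4; thirty-second rest = 1.
Altogether 12 + 8 + 6 + 5 + 12 + 16 + 4 + 1 = 64 thirty-second notes.

64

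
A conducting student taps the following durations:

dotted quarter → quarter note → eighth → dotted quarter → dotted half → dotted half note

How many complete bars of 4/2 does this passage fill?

1

One bar of 4/2 = 16 eighth notes.
Convert each value to eighth notes: dotted quarter = 3; quarter note = 2; eighth = 1; dotted quarter = 3; dotted half = 6; dotted half note = 6.
Total: 3 + 2 + 1 + 3 + 6 + 6 = 21.
21 ÷ 16 = 1 complete bar with 5 left over.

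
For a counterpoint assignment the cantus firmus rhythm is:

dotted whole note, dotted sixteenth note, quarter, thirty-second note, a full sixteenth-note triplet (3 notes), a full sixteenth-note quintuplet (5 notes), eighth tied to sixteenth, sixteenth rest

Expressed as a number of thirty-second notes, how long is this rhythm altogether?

Each duration in thirty-second notes: dotted whole note = 48; dotted sixteenth note = 3; quarter = 8; thirty-second note = 1; a full sixteenth-note triplet (3 notes) (three triplet sixteenths span one eighth) = 4; a full sixteenth-note quintuplet (5 notes) (five quintuplet sixteenths span one quarter) = 8; eighth tied to sixteenth (eighth + sixteenth) = 6; sixteenth rest = 2.
Total: 48 + 3 + 8 + 1 + 4 + 8 + 6 + 2 = 80 thirty-second notes.

80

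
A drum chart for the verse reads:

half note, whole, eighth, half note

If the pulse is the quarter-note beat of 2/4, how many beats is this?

8.5

One quarter-note beat = 2 eighth notes.
Express everything in eighth notes: half note = 4; whole = 8; eighth = 1; half note = 4.
Total: 4 + 8 + 1 + 4 = 17.
17 ÷ 2 = 8.5 beats.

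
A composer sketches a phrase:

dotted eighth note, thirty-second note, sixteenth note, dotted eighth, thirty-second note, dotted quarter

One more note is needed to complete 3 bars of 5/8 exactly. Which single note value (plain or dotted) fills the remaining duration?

3 bars of 5/8 = 60 thirty-second notes.
Working in thirty-second notes: dotted eighth note = 6; thirty-second note = 1; sixteenth note = 2; dotted eighth = 6; thirty-second note = 1; dotted quarter = 12.
Altogether 6 + 1 + 2 + 6 + 1 + 12 = 28.
Remaining: 60 − 28 = 32 thirty-second notes, which is a whole note.

whole note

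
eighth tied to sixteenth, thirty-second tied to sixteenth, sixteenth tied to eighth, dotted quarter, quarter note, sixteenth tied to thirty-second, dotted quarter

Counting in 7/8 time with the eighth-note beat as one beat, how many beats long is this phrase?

12.5

One eighth-note beat = 4 thirty-second notes.
Convert each value to thirty-second notes: eighth tied to sixteenth (eighth + sixteenth) = 6; thirty-second tied to sixteenth (thirty-second + sixteenth) = 3; sixteenth tied to eighth (sixteenth + eighth) = 6; dotted quarter = 12; quarter note = 8; sixteenth tied to thirty-second (sixteenth + thirty-second) = 3; dotted quarter = 12.
Adding: 6 + 3 + 6 + 12 + 8 + 3 + 12 = 50.
50 ÷ 4 = 12.5 beats.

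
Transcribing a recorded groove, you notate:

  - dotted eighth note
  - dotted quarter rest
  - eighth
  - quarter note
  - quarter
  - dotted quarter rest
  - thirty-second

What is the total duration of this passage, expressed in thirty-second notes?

51

Express everything in thirty-second notes: dotted eighth note = 6; dotted quarter rest = 12; eighth = 4; quarter note = 8; quarter = 8; dotted quarter rest = 12; thirty-second = 1.
Adding: 6 + 12 + 4 + 8 + 8 + 12 + 1 = 51 thirty-second notes.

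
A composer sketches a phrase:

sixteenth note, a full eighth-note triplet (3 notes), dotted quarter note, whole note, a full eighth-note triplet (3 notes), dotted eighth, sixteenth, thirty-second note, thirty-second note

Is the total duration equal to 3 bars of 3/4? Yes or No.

Yes

One bar of 3/4 = 24 thirty-second notes, so 3 bars = 72.
Working in thirty-second notes: sixteenth note = 2; a full eighth-note triplet (3 notes) (three triplet eighths span one quarter) = 8; dotted quarter note = 12; whole note = 32; a full eighth-note triplet (3 notes) (three triplet eighths span one quarter) = 8; dotted eighth = 6; sixteenth = 2; thirty-second note = 1; thirty-second note = 1.
Total: 2 + 8 + 12 + 32 + 8 + 6 + 2 + 1 + 1 = 72.
72 equals 72, so the answer is Yes.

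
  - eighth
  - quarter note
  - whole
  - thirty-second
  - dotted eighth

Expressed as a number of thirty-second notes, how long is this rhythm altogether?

51

Express everything in thirty-second notes: eighth = 4; quarter note = 8; whole = 32; thirty-second = 1; dotted eighth = 6.
Altogether 4 + 8 + 32 + 1 + 6 = 51 thirty-second notes.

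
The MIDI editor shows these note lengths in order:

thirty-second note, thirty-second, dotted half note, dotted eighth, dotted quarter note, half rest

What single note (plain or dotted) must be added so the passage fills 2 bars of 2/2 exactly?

eighth note

2 bars of 2/2 = 64 thirty-second notes.
Convert each value to thirty-second notes: thirty-second note = 1; thirty-second = 1; dotted half note = 24; dotted eighth = 6; dotted quarter note = 12; half rest = 16.
Altogether 1 + 1 + 24 + 6 + 12 + 16 = 60.
Remaining: 64 − 60 = 4 thirty-second notes, which is a eighth note.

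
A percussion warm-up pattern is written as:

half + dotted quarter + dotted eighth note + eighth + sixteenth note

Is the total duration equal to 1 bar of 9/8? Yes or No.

No

One bar of 9/8 = 18 sixteenth notes.
Each duration in sixteenth notes: half = 8; dotted quarter = 6; dotted eighth note = 3; eighth = 2; sixteenth note = 1.
Adding: 8 + 6 + 3 + 2 + 1 = 20.
20 exceeds 18, so the answer is No.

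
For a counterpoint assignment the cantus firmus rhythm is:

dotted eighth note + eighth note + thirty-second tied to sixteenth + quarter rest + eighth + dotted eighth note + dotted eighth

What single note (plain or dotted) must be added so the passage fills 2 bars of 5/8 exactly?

2 bars of 5/8 = 40 thirty-second notes.
Express everything in thirty-second notes: dotted eighth note = 6; eighth note = 4; thirty-second tied to sixteenth (thirty-second + sixteenth) = 3; quarter rest = 8; eighth = 4; dotted eighth note = 6; dotted eighth = 6.
Total: 6 + 4 + 3 + 8 + 4 + 6 + 6 = 37.
Remaining: 40 − 37 = 3 thirty-second notes, which is a dotted sixteenth note.

dotted sixteenth note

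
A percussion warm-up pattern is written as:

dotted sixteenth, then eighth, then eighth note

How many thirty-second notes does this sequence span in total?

Each duration in thirty-second notes: dotted sixteenth = 3; eighth = 4; eighth note = 4.
Sum: 3 + 4 + 4 = 11 thirty-second notes.

11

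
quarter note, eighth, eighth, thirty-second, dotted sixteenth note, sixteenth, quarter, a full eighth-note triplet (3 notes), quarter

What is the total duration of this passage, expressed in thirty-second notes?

46

Convert each value to thirty-second notes: quarter note = 8; eighth = 4; eighth = 4; thirty-second = 1; dotted sixteenth note = 3; sixteenth = 2; quarter = 8; a full eighth-note triplet (3 notes) (three triplet eighths span one quarter) = 8; quarter = 8.
Total: 8 + 4 + 4 + 1 + 3 + 2 + 8 + 8 + 8 = 46 thirty-second notes.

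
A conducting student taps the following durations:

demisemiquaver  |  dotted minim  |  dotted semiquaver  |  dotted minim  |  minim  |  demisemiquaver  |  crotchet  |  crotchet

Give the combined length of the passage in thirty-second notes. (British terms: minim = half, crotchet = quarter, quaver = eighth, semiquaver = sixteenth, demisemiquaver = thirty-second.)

In thirty-second notes: demisemiquaver = 1; dotted minim = 24; dotted semiquaver = 3; dotted minim = 24; minim = 16; demisemiquaver = 1; crotchet = 8; crotchet = 8.
Sum: 1 + 24 + 3 + 24 + 16 + 1 + 8 + 8 = 85 thirty-second notes.

85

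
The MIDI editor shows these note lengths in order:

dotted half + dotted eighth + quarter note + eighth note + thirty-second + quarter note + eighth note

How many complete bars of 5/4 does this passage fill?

One bar of 5/4 = 40 thirty-second notes.
Convert each value to thirty-second notes: dotted half = 24; dotted eighth = 6; quarter note = 8; eighth note = 4; thirty-second = 1; quarter note = 8; eighth note = 4.
Total: 24 + 6 + 8 + 4 + 1 + 8 + 4 = 55.
55 ÷ 40 = 1 complete bar with 15 left over.

1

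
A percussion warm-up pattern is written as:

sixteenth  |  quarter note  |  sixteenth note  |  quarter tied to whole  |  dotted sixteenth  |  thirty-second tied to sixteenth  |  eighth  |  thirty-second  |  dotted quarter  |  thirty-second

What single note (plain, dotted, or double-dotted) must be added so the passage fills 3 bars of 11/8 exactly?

3 bars of 11/8 = 132 thirty-second notes.
Convert each value to thirty-second notes: sixteenth = 2; quarter note = 8; sixteenth note = 2; quarter tied to whole (quarter + whole) = 40; dotted sixteenth = 3; thirty-second tied to sixteenth (thirty-second + sixteenth) = 3; eighth = 4; thirty-second = 1; dotted quarter = 12; thirty-second = 1.
Adding: 2 + 8 + 2 + 40 + 3 + 3 + 4 + 1 + 12 + 1 = 76.
Remaining: 132 − 76 = 56 thirty-second notes, which is a double-dotted whole note.

double-dotted whole note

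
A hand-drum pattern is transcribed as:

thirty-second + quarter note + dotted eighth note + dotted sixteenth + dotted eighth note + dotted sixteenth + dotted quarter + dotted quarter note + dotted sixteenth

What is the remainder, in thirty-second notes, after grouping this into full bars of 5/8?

One bar of 5/8 = 20 thirty-second notes.
Working in thirty-second notes: thirty-second = 1; quarter note = 8; dotted eighth note = 6; dotted sixteenth = 3; dotted eighth note = 6; dotted sixteenth = 3; dotted quarter = 12; dotted quarter note = 12; dotted sixteenth = 3.
Adding: 1 + 8 + 6 + 3 + 6 + 3 + 12 + 12 + 3 = 54.
54 ÷ 20 = 2 complete bars with 14 thirty-second notes remaining.

14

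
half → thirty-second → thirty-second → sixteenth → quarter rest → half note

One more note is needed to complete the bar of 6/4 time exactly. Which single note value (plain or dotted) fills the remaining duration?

eighth note

The bar of 6/4 = 48 thirty-second notes.
Each duration in thirty-second notes: half = 16; thirty-second = 1; thirty-second = 1; sixteenth = 2; quarter rest = 8; half note = 16.
Adding: 16 + 1 + 1 + 2 + 8 + 16 = 44.
Remaining: 48 − 44 = 4 thirty-second notes, which is a eighth note.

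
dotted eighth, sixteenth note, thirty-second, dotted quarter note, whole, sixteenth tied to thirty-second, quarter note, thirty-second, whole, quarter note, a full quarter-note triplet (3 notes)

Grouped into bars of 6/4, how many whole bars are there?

One bar of 6/4 = 48 thirty-second notes.
Each duration in thirty-second notes: dotted eighth = 6; sixteenth note = 2; thirty-second = 1; dotted quarter note = 12; whole = 32; sixteenth tied to thirty-second (sixteenth + thirty-second) = 3; quarter note = 8; thirty-second = 1; whole = 32; quarter note = 8; a full quarter-note triplet (3 notes) (three triplet quarters span one half) = 16.
Adding: 6 + 2 + 1 + 12 + 32 + 3 + 8 + 1 + 32 + 8 + 16 = 121.
121 ÷ 48 = 2 complete bars with 25 left over.

2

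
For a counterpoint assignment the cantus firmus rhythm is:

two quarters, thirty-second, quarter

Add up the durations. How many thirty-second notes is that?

Express everything in thirty-second notes: quarter = 8; quarter = 8; thirty-second = 1; quarter = 8.
Altogether 8 + 8 + 1 + 8 = 25 thirty-second notes.

25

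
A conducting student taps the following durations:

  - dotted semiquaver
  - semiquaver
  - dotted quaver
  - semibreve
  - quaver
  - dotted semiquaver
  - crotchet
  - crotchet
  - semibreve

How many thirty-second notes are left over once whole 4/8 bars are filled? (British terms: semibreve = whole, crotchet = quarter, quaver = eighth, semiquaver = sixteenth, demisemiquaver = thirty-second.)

One bar of 4/8 = 16 thirty-second notes.
Working in thirty-second notes: dotted semiquaver = 3; semiquaver = 2; dotted quaver = 6; semibreve = 32; quaver = 4; dotted semiquaver = 3; crotchet = 8; crotchet = 8; semibreve = 32.
Sum: 3 + 2 + 6 + 32 + 4 + 3 + 8 + 8 + 32 = 98.
98 ÷ 16 = 6 complete bars with 2 thirty-second notes remaining.

2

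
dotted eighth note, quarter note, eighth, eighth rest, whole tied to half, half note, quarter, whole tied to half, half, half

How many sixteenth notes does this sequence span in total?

Each duration in sixteenth notes: dotted eighth note = 3; quarter note = 4; eighth = 2; eighth rest = 2; whole tied to half (whole + half) = 24; half note = 8; quarter = 4; whole tied to half (whole + half) = 24; half = 8; half = 8.
Altogether 3 + 4 + 2 + 2 + 24 + 8 + 4 + 24 + 8 + 8 = 87 sixteenth notes.

87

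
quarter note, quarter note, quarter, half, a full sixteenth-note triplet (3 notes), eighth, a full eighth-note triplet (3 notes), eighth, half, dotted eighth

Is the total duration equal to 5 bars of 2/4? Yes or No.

No

One bar of 2/4 = 8 sixteenth notes, so 5 bars = 40.
Each duration in sixteenth notes: quarter note = 4; quarter note = 4; quarter = 4; half = 8; a full sixteenth-note triplet (3 notes) (three triplet sixteenths span one eighth) = 2; eighth = 2; a full eighth-note triplet (3 notes) (three triplet eighths span one quarter) = 4; eighth = 2; half = 8; dotted eighth = 3.
Altogether 4 + 4 + 4 + 8 + 2 + 2 + 4 + 2 + 8 + 3 = 41.
41 exceeds 40, so the answer is No.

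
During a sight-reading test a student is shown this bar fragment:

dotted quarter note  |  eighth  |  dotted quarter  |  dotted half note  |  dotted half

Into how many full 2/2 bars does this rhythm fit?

One bar of 2/2 = 8 eighth notes.
Each duration in eighth notes: dotted quarter note = 3; eighth = 1; dotted quarter = 3; dotted half note = 6; dotted half = 6.
Sum: 3 + 1 + 3 + 6 + 6 = 19.
19 ÷ 8 = 2 complete bars with 3 left over.

2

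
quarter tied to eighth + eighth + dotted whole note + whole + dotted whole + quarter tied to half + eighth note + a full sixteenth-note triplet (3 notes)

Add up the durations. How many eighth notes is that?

Convert each value to eighth notes: quarter tied to eighth (quarter + eighth) = 3; eighth = 1; dotted whole note = 12; whole = 8; dotted whole = 12; quarter tied to half (quarter + half) = 6; eighth note = 1; a full sixteenth-note triplet (3 notes) (three triplet sixteenths span one eighth) = 1.
Sum: 3 + 1 + 12 + 8 + 12 + 6 + 1 + 1 = 44 eighth notes.

44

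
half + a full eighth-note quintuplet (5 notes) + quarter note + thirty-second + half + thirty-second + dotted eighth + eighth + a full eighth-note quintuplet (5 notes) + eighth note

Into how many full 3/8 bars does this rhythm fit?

7

One bar of 3/8 = 12 thirty-second notes.
In thirty-second notes: half = 16; a full eighth-note quintuplet (5 notes) (five quintuplet eighths span one half) = 16; quarter note = 8; thirty-second = 1; half = 16; thirty-second = 1; dotted eighth = 6; eighth = 4; a full eighth-note quintuplet (5 notes) (five quintuplet eighths span one half) = 16; eighth note = 4.
Adding: 16 + 16 + 8 + 1 + 16 + 1 + 6 + 4 + 16 + 4 = 88.
88 ÷ 12 = 7 complete bars with 4 left over.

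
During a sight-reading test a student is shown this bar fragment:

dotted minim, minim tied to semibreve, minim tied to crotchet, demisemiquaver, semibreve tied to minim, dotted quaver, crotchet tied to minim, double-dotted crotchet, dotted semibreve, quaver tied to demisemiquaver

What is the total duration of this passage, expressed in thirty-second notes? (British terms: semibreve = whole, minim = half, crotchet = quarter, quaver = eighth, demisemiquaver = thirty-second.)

Express everything in thirty-second notes: dotted minim = 24; minim tied to semibreve (minim + semibreve) = 48; minim tied to crotchet (minim + crotchet) = 24; demisemiquaver = 1; semibreve tied to minim (semibreve + minim) = 48; dotted quaver = 6; crotchet tied to minim (crotchet + minim) = 24; double-dotted crotchet = 14; dotted semibreve = 48; quaver tied to demisemiquaver (quaver + demisemiquaver) = 5.
Sum: 24 + 48 + 24 + 1 + 48 + 6 + 24 + 14 + 48 + 5 = 242 thirty-second notes.

242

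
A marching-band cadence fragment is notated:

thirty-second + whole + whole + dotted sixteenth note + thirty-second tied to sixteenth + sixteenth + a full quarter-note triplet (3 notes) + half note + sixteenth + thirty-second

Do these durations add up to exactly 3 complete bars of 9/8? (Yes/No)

Yes

One bar of 9/8 = 36 thirty-second notes, so 3 bars = 108.
Each duration in thirty-second notes: thirty-second = 1; whole = 32; whole = 32; dotted sixteenth note = 3; thirty-second tied to sixteenth (thirty-second + sixteenth) = 3; sixteenth = 2; a full quarter-note triplet (3 notes) (three triplet quarters span one half) = 16; half note = 16; sixteenth = 2; thirty-second = 1.
Sum: 1 + 32 + 32 + 3 + 3 + 2 + 16 + 16 + 2 + 1 = 108.
108 equals 108, so the answer is Yes.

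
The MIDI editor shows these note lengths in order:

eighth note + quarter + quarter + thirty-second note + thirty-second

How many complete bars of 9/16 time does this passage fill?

One bar of 9/16 = 18 thirty-second notes.
Express everything in thirty-second notes: eighth note = 4; quarter = 8; quarter = 8; thirty-second note = 1; thirty-second = 1.
Total: 4 + 8 + 8 + 1 + 1 = 22.
22 ÷ 18 = 1 complete bar with 4 left over.

1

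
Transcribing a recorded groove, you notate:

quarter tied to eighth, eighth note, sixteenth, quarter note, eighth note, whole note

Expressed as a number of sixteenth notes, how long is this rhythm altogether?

Each duration in sixteenth notes: quarter tied to eighth (quarter + eighth) = 6; eighth note = 2; sixteenth = 1; quarter note = 4; eighth note = 2; whole note = 16.
Adding: 6 + 2 + 1 + 4 + 2 + 16 = 31 sixteenth notes.

31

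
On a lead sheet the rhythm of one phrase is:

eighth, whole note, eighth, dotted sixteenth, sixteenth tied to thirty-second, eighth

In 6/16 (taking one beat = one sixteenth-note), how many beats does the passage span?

25

One sixteenth-note beat = 2 thirty-second notes.
Convert each value to thirty-second notes: eighth = 4; whole note = 32; eighth = 4; dotted sixteenth = 3; sixteenth tied to thirty-second (sixteenth + thirty-second) = 3; eighth = 4.
Altogether 4 + 32 + 4 + 3 + 3 + 4 = 50.
50 ÷ 2 = 25 beats.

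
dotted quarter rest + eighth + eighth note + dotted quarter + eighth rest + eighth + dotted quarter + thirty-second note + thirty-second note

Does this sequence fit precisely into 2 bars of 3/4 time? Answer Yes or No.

One bar of 3/4 = 24 thirty-second notes, so 2 bars = 48.
Convert each value to thirty-second notes: dotted quarter rest = 12; eighth = 4; eighth note = 4; dotted quarter = 12; eighth rest = 4; eighth = 4; dotted quarter = 12; thirty-second note = 1; thirty-second note = 1.
Sum: 12 + 4 + 4 + 12 + 4 + 4 + 12 + 1 + 1 = 54.
54 exceeds 48, so the answer is No.

No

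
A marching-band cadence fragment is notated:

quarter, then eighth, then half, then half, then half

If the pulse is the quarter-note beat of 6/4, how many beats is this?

7.5

One quarter-note beat = 2 eighth notes.
Working in eighth notes: quarter = 2; eighth = 1; half = 4; half = 4; half = 4.
Sum: 2 + 1 + 4 + 4 + 4 = 15.
15 ÷ 2 = 7.5 beats.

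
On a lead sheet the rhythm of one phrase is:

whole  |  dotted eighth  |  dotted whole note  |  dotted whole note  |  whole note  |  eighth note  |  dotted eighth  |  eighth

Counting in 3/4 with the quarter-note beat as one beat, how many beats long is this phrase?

One quarter-note beat = 4 sixteenth notes.
Convert each value to sixteenth notes: whole = 16; dotted eighth = 3; dotted whole note = 24; dotted whole note = 24; whole note = 16; eighth note = 2; dotted eighth = 3; eighth = 2.
Sum: 16 + 3 + 24 + 24 + 16 + 2 + 3 + 2 = 90.
90 ÷ 4 = 22.5 beats.

22.5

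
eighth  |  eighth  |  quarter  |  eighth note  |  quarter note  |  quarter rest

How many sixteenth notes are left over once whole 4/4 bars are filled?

One bar of 4/4 = 8 eighth notes.
Working in eighth notes: eighth = 1; eighth = 1; quarter = 2; eighth note = 1; quarter note = 2; quarter rest = 2.
Altogether 1 + 1 + 2 + 1 + 2 + 2 = 9.
9 ÷ 8 = 1 complete bar with 1 eighth note remaining = 2 sixteenth notes.

2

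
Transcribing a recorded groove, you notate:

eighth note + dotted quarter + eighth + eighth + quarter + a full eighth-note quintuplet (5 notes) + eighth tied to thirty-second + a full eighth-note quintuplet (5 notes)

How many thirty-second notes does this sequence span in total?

Convert each value to thirty-second notes: eighth note = 4; dotted quarter = 12; eighth = 4; eighth = 4; quarter = 8; a full eighth-note quintuplet (5 notes) (five quintuplet eighths span one half) = 16; eighth tied to thirty-second (eighth + thirty-second) = 5; a full eighth-note quintuplet (5 notes) (five quintuplet eighths span one half) = 16.
Adding: 4 + 12 + 4 + 4 + 8 + 16 + 5 + 16 = 69 thirty-second notes.

69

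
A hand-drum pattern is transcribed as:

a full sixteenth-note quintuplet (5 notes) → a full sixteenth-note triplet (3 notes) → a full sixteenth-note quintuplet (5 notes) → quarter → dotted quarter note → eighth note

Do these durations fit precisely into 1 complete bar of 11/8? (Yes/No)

Yes

One bar of 11/8 = 11 eighth notes.
In eighth notes: a full sixteenth-note quintuplet (5 notes) (five quintuplet sixteenths span one quarter) = 2; a full sixteenth-note triplet (3 notes) (three triplet sixteenths span one eighth) = 1; a full sixteenth-note quintuplet (5 notes) (five quintuplet sixteenths span one quarter) = 2; quarter = 2; dotted quarter note = 3; eighth note = 1.
Altogether 2 + 1 + 2 + 2 + 3 + 1 = 11.
11 equals 11, so the answer is Yes.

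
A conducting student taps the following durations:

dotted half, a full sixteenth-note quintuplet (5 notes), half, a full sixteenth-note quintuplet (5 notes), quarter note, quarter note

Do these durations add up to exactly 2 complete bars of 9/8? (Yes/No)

One bar of 9/8 = 9 eighth notes, so 2 bars = 18.
Express everything in eighth notes: dotted half = 6; a full sixteenth-note quintuplet (5 notes) (five quintuplet sixteenths span one quarter) = 2; half = 4; a full sixteenth-note quintuplet (5 notes) (five quintuplet sixteenths span one quarter) = 2; quarter note = 2; quarter note = 2.
Total: 6 + 2 + 4 + 2 + 2 + 2 = 18.
18 equals 18, so the answer is Yes.

Yes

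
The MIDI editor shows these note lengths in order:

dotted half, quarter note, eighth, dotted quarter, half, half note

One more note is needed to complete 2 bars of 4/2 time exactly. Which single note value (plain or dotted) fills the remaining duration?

2 bars of 4/2 = 32 eighth notes.
Working in eighth notes: dotted half = 6; quarter note = 2; eighth = 1; dotted quarter = 3; half = 4; half note = 4.
Altogether 6 + 2 + 1 + 3 + 4 + 4 = 20.
Remaining: 32 − 20 = 12 eighth notes, which is a dotted whole note.

dotted whole note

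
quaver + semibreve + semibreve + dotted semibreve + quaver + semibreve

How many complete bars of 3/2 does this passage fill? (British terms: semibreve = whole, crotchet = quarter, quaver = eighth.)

One bar of 3/2 = 12 eighth notes.
Convert each value to eighth notes: quaver = 1; semibreve = 8; semibreve = 8; dotted semibreve = 12; quaver = 1; semibreve = 8.
Sum: 1 + 8 + 8 + 12 + 1 + 8 = 38.
38 ÷ 12 = 3 complete bars with 2 left over.

3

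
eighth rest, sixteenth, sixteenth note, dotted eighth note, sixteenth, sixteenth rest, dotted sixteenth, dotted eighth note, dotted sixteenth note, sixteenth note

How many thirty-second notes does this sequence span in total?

32

In thirty-second notes: eighth rest = 4; sixteenth = 2; sixteenth note = 2; dotted eighth note = 6; sixteenth = 2; sixteenth rest = 2; dotted sixteenth = 3; dotted eighth note = 6; dotted sixteenth note = 3; sixteenth note = 2.
Adding: 4 + 2 + 2 + 6 + 2 + 2 + 3 + 6 + 3 + 2 = 32 thirty-second notes.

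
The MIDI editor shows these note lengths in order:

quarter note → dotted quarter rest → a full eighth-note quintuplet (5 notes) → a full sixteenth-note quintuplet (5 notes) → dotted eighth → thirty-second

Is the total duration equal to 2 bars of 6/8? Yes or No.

No

One bar of 6/8 = 24 thirty-second notes, so 2 bars = 48.
Each duration in thirty-second notes: quarter note = 8; dotted quarter rest = 12; a full eighth-note quintuplet (5 notes) (five quintuplet eighths span one half) = 16; a full sixteenth-note quintuplet (5 notes) (five quintuplet sixteenths span one quarter) = 8; dotted eighth = 6; thirty-second = 1.
Adding: 8 + 12 + 16 + 8 + 6 + 1 = 51.
51 exceeds 48, so the answer is No.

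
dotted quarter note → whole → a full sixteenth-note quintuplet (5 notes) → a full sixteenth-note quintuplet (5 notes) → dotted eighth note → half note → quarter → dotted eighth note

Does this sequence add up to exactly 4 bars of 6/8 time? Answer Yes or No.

One bar of 6/8 = 12 sixteenth notes, so 4 bars = 48.
In sixteenth notes: dotted quarter note = 6; whole = 16; a full sixteenth-note quintuplet (5 notes) (five quintuplet sixteenths span one quarter) = 4; a full sixteenth-note quintuplet (5 notes) (five quintuplet sixteenths span one quarter) = 4; dotted eighth note = 3; half note = 8; quarter = 4; dotted eighth note = 3.
Total: 6 + 16 + 4 + 4 + 3 + 8 + 4 + 3 = 48.
48 equals 48, so the answer is Yes.

Yes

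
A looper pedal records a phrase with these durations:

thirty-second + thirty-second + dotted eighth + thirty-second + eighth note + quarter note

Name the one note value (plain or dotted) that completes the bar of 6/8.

The bar of 6/8 = 24 thirty-second notes.
Express everything in thirty-second notes: thirty-second = 1; thirty-second = 1; dotted eighth = 6; thirty-second = 1; eighth note = 4; quarter note = 8.
Altogether 1 + 1 + 6 + 1 + 4 + 8 = 21.
Remaining: 24 − 21 = 3 thirty-second notes, which is a dotted sixteenth note.

dotted sixteenth note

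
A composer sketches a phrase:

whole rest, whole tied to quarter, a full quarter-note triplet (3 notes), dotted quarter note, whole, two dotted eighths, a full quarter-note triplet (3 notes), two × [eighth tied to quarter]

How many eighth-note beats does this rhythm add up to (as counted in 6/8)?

46

One eighth-note beat = 2 sixteenth notes.
Working in sixteenth notes: whole rest = 16; whole tied to quarter (whole + quarter) = 20; a full quarter-note triplet (3 notes) (three triplet quarters span one half) = 8; dotted quarter note = 6; whole = 16; dotted eighth = 3; dotted eighth = 3; a full quarter-note triplet (3 notes) (three triplet quarters span one half) = 8; eighth tied to quarter (eighth + quarter) = 6; eighth tied to quarter (eighth + quarter) = 6.
Total: 16 + 20 + 8 + 6 + 16 + 3 + 3 + 8 + 6 + 6 = 92.
92 ÷ 2 = 46 beats.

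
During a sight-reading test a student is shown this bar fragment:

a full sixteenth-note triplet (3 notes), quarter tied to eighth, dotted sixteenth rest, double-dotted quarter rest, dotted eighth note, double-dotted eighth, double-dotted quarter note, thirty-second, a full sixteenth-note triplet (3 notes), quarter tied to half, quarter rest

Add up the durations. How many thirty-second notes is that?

97

Each duration in thirty-second notes: a full sixteenth-note triplet (3 notes) (three triplet sixteenths span one eighth) = 4; quarter tied to eighth (quarter + eighth) = 12; dotted sixteenth rest = 3; double-dotted quarter rest = 14; dotted eighth note = 6; double-dotted eighth = 7; double-dotted quarter note = 14; thirty-second = 1; a full sixteenth-note triplet (3 notes) (three triplet sixteenths span one eighth) = 4; quarter tied to half (quarter + half) = 24; quarter rest = 8.
Sum: 4 + 12 + 3 + 14 + 6 + 7 + 14 + 1 + 4 + 24 + 8 = 97 thirty-second notes.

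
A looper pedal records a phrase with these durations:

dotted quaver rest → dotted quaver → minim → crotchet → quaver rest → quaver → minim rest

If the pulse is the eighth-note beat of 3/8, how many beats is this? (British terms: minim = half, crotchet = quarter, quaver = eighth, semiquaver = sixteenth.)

15

One eighth-note beat = 2 sixteenth notes.
Convert each value to sixteenth notes: dotted quaver rest = 3; dotted quaver = 3; minim = 8; crotchet = 4; quaver rest = 2; quaver = 2; minim rest = 8.
Total: 3 + 3 + 8 + 4 + 2 + 2 + 8 = 30.
30 ÷ 2 = 15 beats.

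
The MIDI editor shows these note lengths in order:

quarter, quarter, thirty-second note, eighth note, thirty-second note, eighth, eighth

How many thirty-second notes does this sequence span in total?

30

Convert each value to thirty-second notes: quarter = 8; quarter = 8; thirty-second note = 1; eighth note = 4; thirty-second note = 1; eighth = 4; eighth = 4.
Altogether 8 + 8 + 1 + 4 + 1 + 4 + 4 = 30 thirty-second notes.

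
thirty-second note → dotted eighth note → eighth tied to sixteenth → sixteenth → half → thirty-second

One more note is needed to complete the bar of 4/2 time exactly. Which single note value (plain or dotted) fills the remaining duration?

The bar of 4/2 = 64 thirty-second notes.
Working in thirty-second notes: thirty-second note = 1; dotted eighth note = 6; eighth tied to sixteenth (eighth + sixteenth) = 6; sixteenth = 2; half = 16; thirty-second = 1.
Altogether 1 + 6 + 6 + 2 + 16 + 1 = 32.
Remaining: 64 − 32 = 32 thirty-second notes, which is a whole note.

whole note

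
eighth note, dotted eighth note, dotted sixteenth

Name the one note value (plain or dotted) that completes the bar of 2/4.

The bar of 2/4 = 16 thirty-second notes.
Working in thirty-second notes: eighth note = 4; dotted eighth note = 6; dotted sixteenth = 3.
Altogether 4 + 6 + 3 = 13.
Remaining: 16 − 13 = 3 thirty-second notes, which is a dotted sixteenth note.

dotted sixteenth note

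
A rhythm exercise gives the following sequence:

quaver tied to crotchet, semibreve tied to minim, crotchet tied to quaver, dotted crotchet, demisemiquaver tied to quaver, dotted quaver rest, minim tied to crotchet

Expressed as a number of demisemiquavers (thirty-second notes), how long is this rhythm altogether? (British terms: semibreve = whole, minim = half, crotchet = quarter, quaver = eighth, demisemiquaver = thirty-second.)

Each duration in thirty-second notes: quaver tied to crotchet (quaver + crotchet) = 12; semibreve tied to minim (semibreve + minim) = 48; crotchet tied to quaver (crotchet + quaver) = 12; dotted crotchet = 12; demisemiquaver tied to quaver (demisemiquaver + quaver) = 5; dotted quaver rest = 6; minim tied to crotchet (minim + crotchet) = 24.
Total: 12 + 48 + 12 + 12 + 5 + 6 + 24 = 119 thirty-second notes.

119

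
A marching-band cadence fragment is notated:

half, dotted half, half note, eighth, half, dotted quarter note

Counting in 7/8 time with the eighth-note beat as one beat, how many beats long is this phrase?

22

One eighth-note beat = 2 sixteenth notes.
Each duration in sixteenth notes: half = 8; dotted half = 12; half note = 8; eighth = 2; half = 8; dotted quarter note = 6.
Total: 8 + 12 + 8 + 2 + 8 + 6 = 44.
44 ÷ 2 = 22 beats.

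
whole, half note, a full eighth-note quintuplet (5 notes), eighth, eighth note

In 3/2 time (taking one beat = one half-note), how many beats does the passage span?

One half-note beat = 4 eighth notes.
Each duration in eighth notes: whole = 8; half note = 4; a full eighth-note quintuplet (5 notes) (five quintuplet eighths span one half) = 4; eighth = 1; eighth note = 1.
Total: 8 + 4 + 4 + 1 + 1 = 18.
18 ÷ 4 = 4.5 beats.

4.5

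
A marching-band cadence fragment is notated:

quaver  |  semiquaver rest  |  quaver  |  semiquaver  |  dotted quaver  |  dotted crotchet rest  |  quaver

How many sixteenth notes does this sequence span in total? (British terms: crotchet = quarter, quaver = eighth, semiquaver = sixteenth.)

Each duration in sixteenth notes: quaver = 2; semiquaver rest = 1; quaver = 2; semiquaver = 1; dotted quaver = 3; dotted crotchet rest = 6; quaver = 2.
Sum: 2 + 1 + 2 + 1 + 3 + 6 + 2 = 17 sixteenth notes.

17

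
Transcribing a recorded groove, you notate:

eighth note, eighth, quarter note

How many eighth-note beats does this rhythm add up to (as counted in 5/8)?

4

One eighth-note beat = 2 sixteenth notes.
Each duration in sixteenth notes: eighth note = 2; eighth = 2; quarter note = 4.
Total: 2 + 2 + 4 = 8.
8 ÷ 2 = 4 beats.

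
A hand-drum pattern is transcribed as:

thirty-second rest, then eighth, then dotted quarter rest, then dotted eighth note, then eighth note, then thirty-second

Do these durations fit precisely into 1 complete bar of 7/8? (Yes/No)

One bar of 7/8 = 28 thirty-second notes.
Working in thirty-second notes: thirty-second rest = 1; eighth = 4; dotted quarter rest = 12; dotted eighth note = 6; eighth note = 4; thirty-second = 1.
Total: 1 + 4 + 12 + 6 + 4 + 1 = 28.
28 equals 28, so the answer is Yes.

Yes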